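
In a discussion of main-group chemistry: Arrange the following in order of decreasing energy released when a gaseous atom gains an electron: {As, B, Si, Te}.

Te > Si > As > B

B is in period 2, group 13; Si is in period 3, group 14; As is in period 4, group 15; Te is in period 5, group 16.
EA tends to increase across a period and decrease down a group, though the pattern is less regular than for IE or radius.
These sit on a diagonal, where the across-period and down-group effects partly cancel.
As > B: period and group pull opposite ways; the across-period shift dominates (78 vs 27 kJ/mol).
Si > As: period and group pull opposite ways; the down-group shift dominates (134 vs 78 kJ/mol).
Te > Si: period and group pull opposite ways; the across-period shift dominates (190 vs 134 kJ/mol).
Tabulated electron affinity (kJ/mol): B 27, Si 134, As 78, Te 190.
So from highest to lowest: Te > Si > As > B.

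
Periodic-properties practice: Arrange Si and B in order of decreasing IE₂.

B, Si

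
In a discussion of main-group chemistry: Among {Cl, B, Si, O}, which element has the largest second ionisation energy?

O

After 1 electron has been removed, what remains? Cl⁺ still has 6 valence electrons; B⁺ still has 2 valence electrons; Si⁺ still has 3 valence electrons; O⁺ still has 5 valence electrons.
All are still removing valence electrons, so compare the +1 ions as you would atoms: IE_2 generally rises across a period (higher Z_eff) and falls down a group (larger shell), subject to the usual subshell exceptions.
Valence configurations: Cl⁺ [Ne]3s²3p⁴, B⁺ [He]2s², Si⁺ [Ne]3s²3p¹, O⁺ [He]2s²2p³.
Tabulated IE_2 (kJ/mol): Cl 2298, B 2427, Si 1577, O 3388.
Putting it together, IE_2: Si < Cl < B < O.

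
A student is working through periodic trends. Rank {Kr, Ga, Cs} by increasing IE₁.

Cs < Ga < Kr

Ga is in period 4, group 13; Kr is in period 4, group 18; Cs is in period 6, group 1.
Across a period the outer electron is held more tightly (higher IE₁); down a group it sits in a higher shell, more shielded, and comes off more easily.
These span different periods and groups, so the two trends combine.
Ga > Cs: both effects reinforce here, so Ga is clearly the higher of the two.
Kr > Ga: Kr lies to the right of Ga in period 4, so the across-period effect alone puts Kr higher.
Approximate values (kJ/mol): Ga 579, Kr 1351, Cs 376.
So from lowest to highest: Cs < Ga < Kr.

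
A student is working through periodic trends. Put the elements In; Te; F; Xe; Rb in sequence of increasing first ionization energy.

Rb, In, Te, Xe, F

Across a period the outer electron is held more tightly (higher IE₁); down a group it sits in a higher shell, more shielded, and comes off more easily.
Here both period and group differ, so the two effects have to be weighed against each other.
In > Rb: In lies to the right of Rb in period 5, so the across-period effect alone puts In higher.
Te > In: Te lies to the right of In in period 5, so the across-period effect alone puts Te higher.
Xe > Te: both are in period 5; the period trend gives Xe the larger value.
F > Xe: period and group pull opposite ways; the down-group shift dominates (1681 vs 1170 kJ/mol).
Approximate values (kJ/mol): F 1681, Rb 403, In 558, Te 869, Xe 1170.
So from lowest to highest: Rb < In < Te < Xe < F.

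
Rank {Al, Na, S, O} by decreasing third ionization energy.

Na, O, S, Al

The third ionization energy removes an electron from the +2 ion. For each element: Al²⁺ still has 1 valence electron; Na²⁺ is already 1 electron into the core; S²⁺ still has 4 valence electrons; O²⁺ still has 4 valence electrons.
Pulling an electron out of a noble-gas core costs far more than removing a remaining valence electron, so Na sits at the high end of IE_3.
Valence configurations: Al²⁺ [Ne]3s¹, S²⁺ [Ne]3s²3p², O²⁺ [He]2s²2p².
Tabulated IE_3 (kJ/mol): Al 2745, Na 6910, S 3357, O 5300.
Putting it together, IE_3: Al < S < O < Na.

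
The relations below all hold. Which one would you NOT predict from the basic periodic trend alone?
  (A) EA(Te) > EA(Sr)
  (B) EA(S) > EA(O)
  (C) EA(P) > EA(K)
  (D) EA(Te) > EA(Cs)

The general trend: electron affinity increases across a period and decreases down a group.
(A) Te (period 5, group 16) vs Sr (period 5, group 2): the stated order agrees with the simple trend.
(B) S (period 3, group 16) vs O (period 2, group 16): the stated order contradicts the simple trend.
(C) P (period 3, group 15) vs K (period 4, group 1): the stated order agrees with the simple trend.
(D) Te (period 5, group 16) vs Cs (period 6, group 1): the stated order agrees with the simple trend.
The exception is (B): the compact 2p subshell of O repels the added electron more than S's larger 3p does.

(B)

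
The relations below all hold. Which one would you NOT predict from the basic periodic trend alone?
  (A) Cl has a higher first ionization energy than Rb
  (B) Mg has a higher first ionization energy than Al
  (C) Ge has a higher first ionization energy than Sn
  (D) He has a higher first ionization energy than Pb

The general trend: first ionization energy increases across a period and decreases down a group.
(A) Cl (period 3, group 17) vs Rb (period 5, group 1): the stated order agrees with the simple trend.
(B) Mg (period 3, group 2) vs Al (period 3, group 13): the stated order contradicts the simple trend.
(C) Ge (period 4, group 14) vs Sn (period 5, group 14): the stated order agrees with the simple trend.
(D) He (period 1, group 18) vs Pb (period 6, group 14): the stated order agrees with the simple trend.
The exception is (B): Al's single 3p electron is easier to remove than one from Mg's filled 3s².

(B)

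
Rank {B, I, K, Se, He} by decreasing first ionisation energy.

He, I, Se, B, K

Removing the outermost electron gets harder across a period and easier down a group.
These span different periods and groups, so the two trends combine.
B > K: relative to K, both the across-period and down-group shifts push B's first ionization energy up.
Se > B: the two effects oppose for this pair; the across-period effect wins (941 vs 801 kJ/mol).
I > Se: the two effects oppose for this pair; the across-period effect wins (1008 vs 941 kJ/mol).
He > I: relative to I, both the across-period and down-group shifts push He's first ionization energy up.
For reference (kJ/mol): He 2372, B 801, K 419, Se 941, I 1008.
So from highest to lowest: He > I > Se > B > K.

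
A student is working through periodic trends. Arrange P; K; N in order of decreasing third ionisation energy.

N > K > P

Consider each +2 ion: P²⁺ still has 3 valence electrons; K²⁺ is already 1 electron into the core; N²⁺ still has 3 valence electrons.
Usually core removal costs more than valence removal, but here the competition is close: a tightly held n=2 valence electron can cost more to remove than an n=3 core electron, so the actual values have to decide it.
Valence configurations: P²⁺ [Ne]3s²3p¹, N²⁺ [He]2s²2p¹.
The numbers (kJ/mol): P 2914, K 4420, N 4578.
Overall IE_3 order: P < K < N.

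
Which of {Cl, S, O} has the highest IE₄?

O

After 3 electrons have been removed, what remains? Cl³⁺ still has 4 valence electrons; S³⁺ still has 3 valence electrons; O³⁺ still has 3 valence electrons.
All are still removing valence electrons, so compare the +3 ions as you would atoms: IE_4 generally rises across a period (higher Z_eff) and falls down a group (larger shell), subject to the usual subshell exceptions.
Valence configurations: Cl³⁺ [Ne]3s²3p², S³⁺ [Ne]3s²3p¹, O³⁺ [He]2s²2p¹.
Approximate IE_4 values (kJ/mol): Cl 5159, S 4556, O 7469.
Overall IE_4 order: S < Cl < O.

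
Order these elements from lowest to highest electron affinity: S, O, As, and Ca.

O is in period 2, group 16; S is in period 3, group 16; Ca is in period 4, group 2; As is in period 4, group 15.
Electron affinity generally becomes more exothermic across a period toward the halogens and less exothermic down a group.
These span different periods and groups, so the two trends combine.
As > Ca: both are in period 4; the period trend gives As the larger value.
O > As: relative to As, both the across-period and down-group shifts push O's electron affinity up.
S > O: this pair runs against the simple trend — see the exception note.
Note the exception: S has a higher electron affinity than O, contrary to the simple trend — the compact 2p subshell of O repels the added electron more than S's larger 3p does.
For reference (kJ/mol): O 141, S 200, Ca 2, As 78.
So from lowest to highest: Ca < As < O < S.

Ca < As < O < S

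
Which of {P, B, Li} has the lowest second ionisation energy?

The second ionization energy removes an electron from the +1 ion. For each element: P⁺ still has 4 valence electrons; B⁺ still has 2 valence electrons; Li⁺ is the bare [He] core.
Pulling an electron out of a noble-gas core costs far more than removing a remaining valence electron, so Li sits at the high end of IE_2.
Valence configurations: P⁺ [Ne]3s²3p², B⁺ [He]2s².
The numbers (kJ/mol): P 1907, B 2427, Li 7298.
Overall IE_2 order: P < B < Li.

P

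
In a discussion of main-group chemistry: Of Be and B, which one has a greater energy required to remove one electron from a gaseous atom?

Be is in period 2, group 2; B is in period 2, group 13.
First ionization energy rises across a period (greater Z_eff holds electrons more tightly) and falls down a group (valence electrons are farther from the nucleus).
All lie in period 2; the across-period trend (first ionization energy increases left to right) applies, with the exception below.
Note the exception: Be has a higher first ionization energy than B, contrary to the simple trend — removing B's lone 2p electron is easier than breaking Be's filled 2s².
Approximate values (kJ/mol): Be 900, B 801.
So Be has the greater energy required to remove one electron from a gaseous atom (Be > B).

Be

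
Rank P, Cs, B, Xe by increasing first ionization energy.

Cs < B < P < Xe

Removing the outermost electron gets harder across a period and easier down a group.
Here both period and group differ, so the two effects have to be weighed against each other.
B > Cs: both effects reinforce here, so B is clearly the higher of the two.
P > B: period and group pull opposite ways; the across-period shift dominates (1012 vs 801 kJ/mol).
Xe > P: period and group pull opposite ways; the across-period shift dominates (1170 vs 1012 kJ/mol).
Tabulated first ionization energy (kJ/mol): B 801, P 1012, Xe 1170, Cs 376.
So from lowest to highest: Cs < B < P < Xe.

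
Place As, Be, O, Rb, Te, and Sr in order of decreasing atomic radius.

Rb, Sr, Te, As, Be, O

Be is in period 2, group 2; O is in period 2, group 16; As is in period 4, group 15; Rb is in period 5, group 1; Sr is in period 5, group 2; Te is in period 5, group 16.
Moving right in a period, electrons are added to the same shell under a stronger nuclear pull, so atoms get smaller; moving down, a new shell is opened and atoms get larger.
Neither a single period nor a single group — weigh both effects.
Be > O: Be lies to the left of O in period 2, so the across-period effect alone puts Be larger.
As > Be: period and group pull opposite ways; the down-group shift dominates (121 vs 102 pm).
Te > As: period and group pull opposite ways; the down-group shift dominates (136 vs 121 pm).
Sr > Te: both are in period 5; the period trend gives Sr the larger value.
Rb > Sr: both are in period 5; the period trend gives Rb the larger value.
For reference (pm): Be 102, O 63, As 121, Rb 210, Sr 185, Te 136.
So from largest to smallest: Rb > Sr > Te > As > Be > O.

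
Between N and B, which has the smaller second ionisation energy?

B

The second ionization energy removes an electron from the +1 ion. For each element: N⁺ still has 4 valence electrons; B⁺ still has 2 valence electrons.
All are still removing valence electrons, so compare the +1 ions as you would atoms: IE_2 generally rises across a period (higher Z_eff) and falls down a group (larger shell), subject to the usual subshell exceptions.
Valence configurations: N⁺ [He]2s²2p², B⁺ [He]2s².
Approximate IE_2 values (kJ/mol): N 2856, B 2427.
Putting it together, IE_2: B < N.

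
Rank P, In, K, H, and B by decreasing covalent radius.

K, In, P, B, H

Atomic radius shrinks across a period as nuclear charge pulls the same shell inward, and grows down a group as new shells are added.
Here both period and group differ, so the two effects have to be weighed against each other.
B > H: the two effects oppose for this pair; the down-group effect wins (85 vs 32 pm).
P > B: period and group pull opposite ways; the down-group shift dominates (111 vs 85 pm).
In > P: relative to P, both the across-period and down-group shifts push In's atomic radius up.
K > In: period and group pull opposite ways; the across-period shift dominates (196 vs 142 pm).
For reference (pm): H 32, B 85, P 111, K 196, In 142.
So from largest to smallest: K > In > P > B > H.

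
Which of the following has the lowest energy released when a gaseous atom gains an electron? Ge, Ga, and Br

Ga

Electron affinity generally becomes more exothermic across a period toward the halogens and less exothermic down a group.
All lie in period 4, so electron affinity increases left to right.
The lowest energy released when a gaseous atom gains an electron among these belongs to Ga.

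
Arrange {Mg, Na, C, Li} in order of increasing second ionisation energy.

Mg < C < Na < Li

IE_2 is the cost of taking one more electron from the +1 cation: Mg⁺ still has 1 valence electron; Na⁺ is the bare [Ne] core; C⁺ still has 3 valence electrons; Li⁺ is the bare [He] core.
Core electrons are held far more tightly than valence electrons, so Na and Li top the IE_2 order.
Valence configurations: Mg⁺ [Ne]3s¹, C⁺ [He]2s²2p¹.
Approximate IE_2 values (kJ/mol): Mg 1451, Na 4562, C 2353, Li 7298.
Overall IE_2 order: Mg < C < Na < Li.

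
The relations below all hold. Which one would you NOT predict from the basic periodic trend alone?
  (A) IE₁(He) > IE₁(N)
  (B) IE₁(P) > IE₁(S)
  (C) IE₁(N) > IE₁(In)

The general trend: first ionisation energy increases across a period and decreases down a group.
(A) He (period 1, group 18) vs N (period 2, group 15): the stated order agrees with the simple trend.
(B) P (period 3, group 15) vs S (period 3, group 16): the stated order contradicts the simple trend.
(C) N (period 2, group 15) vs In (period 5, group 13): the stated order agrees with the simple trend.
The exception is (B): S (3p⁴) ionizes more easily than half-filled P (3p³) because the paired 3p electron in S is pushed out by e⁻–e⁻ repulsion.

(B)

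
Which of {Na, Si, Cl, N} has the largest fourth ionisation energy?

Na

After 3 electrons have been removed, what remains? Na³⁺ is already 2 electrons into the core; Si³⁺ still has 1 valence electron; Cl³⁺ still has 4 valence electrons; N³⁺ still has 2 valence electrons.
Core electrons are held far more tightly than valence electrons, so Na tops the IE_4 order.
Valence configurations: Si³⁺ [Ne]3s¹, Cl³⁺ [Ne]3s²3p², N³⁺ [He]2s².
Approximate IE_4 values (kJ/mol): Na 9543, Si 4356, Cl 5159, N 7475.
Hence IE_4: Si < Cl < N < Na.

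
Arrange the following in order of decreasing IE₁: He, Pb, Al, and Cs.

Removing the outermost electron gets harder across a period and easier down a group.
Neither a single period nor a single group — weigh both effects.
Al > Cs: relative to Cs, both the across-period and down-group shifts push Al's first ionization energy up.
Pb > Al: the two effects oppose for this pair; the across-period effect wins (716 vs 578 kJ/mol).
He > Pb: relative to Pb, both the across-period and down-group shifts push He's first ionization energy up.
Tabulated first ionization energy (kJ/mol): He 2372, Al 578, Cs 376, Pb 716.
So from highest to lowest: He > Pb > Al > Cs.

He, Pb, Al, Cs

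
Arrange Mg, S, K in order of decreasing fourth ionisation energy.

Mg, K, S

IE_4 is the cost of taking one more electron from the +3 cation: Mg³⁺ is already 1 electron into the core; S³⁺ still has 3 valence electrons; K³⁺ is already 2 electrons into the core.
Core electrons are held far more tightly than valence electrons, so K and Mg top the IE_4 order.
The numbers (kJ/mol): Mg 10543, S 4556, K 5877.
Hence IE_4: S < K < Mg.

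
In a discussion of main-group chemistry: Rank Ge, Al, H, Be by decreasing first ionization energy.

H > Be > Ge > Al

H is in period 1, group 1; Be is in period 2, group 2; Al is in period 3, group 13; Ge is in period 4, group 14.
IE₁ increases left→right with effective nuclear charge and decreases top→bottom as the valence shell moves farther out.
These sit on a diagonal, where the across-period and down-group effects partly cancel.
Ge > Al: the two effects oppose for this pair; the across-period effect wins (762 vs 578 kJ/mol).
Be > Ge: period and group pull opposite ways; the down-group shift dominates (900 vs 762 kJ/mol).
H > Be: the two effects oppose for this pair; the down-group effect wins (1312 vs 900 kJ/mol).
Approximate values (kJ/mol): H 1312, Be 900, Al 578, Ge 762.
So from highest to lowest: H > Be > Ge > Al.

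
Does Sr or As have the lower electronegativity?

Sr

As is in period 4, group 15; Sr is in period 5, group 2.
Atoms toward the upper right of the periodic table pull bonding electrons most strongly.
Here both period and group differ, so the two effects have to be weighed against each other.
As > Sr: relative to Sr, both the across-period and down-group shifts push As's electronegativity up.
For reference (Pauling): As 2.18, Sr 0.95.
So Sr has the lower electronegativity (Sr < As).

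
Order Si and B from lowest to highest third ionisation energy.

The third ionization energy removes an electron from the +2 ion. For each element: Si²⁺ still has 2 valence electrons; B²⁺ still has 1 valence electron.
All are still removing valence electrons, so compare the +2 ions as you would atoms: IE_3 generally rises across a period (higher Z_eff) and falls down a group (larger shell), subject to the usual subshell exceptions.
Valence configurations: Si²⁺ [Ne]3s², B²⁺ [He]2s¹.
The numbers (kJ/mol): Si 3232, B 3660.
Hence IE_3: Si < B.

Si < B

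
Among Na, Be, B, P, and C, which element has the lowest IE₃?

P

IE_3 is the cost of taking one more electron from the +2 cation: Na²⁺ is already 1 electron into the core; Be²⁺ is the bare [He] core; B²⁺ still has 1 valence electron; P²⁺ still has 3 valence electrons; C²⁺ still has 2 valence electrons.
Core electrons are held far more tightly than valence electrons, so Na and Be top the IE_3 order.
Valence configurations: B²⁺ [He]2s¹, P²⁺ [Ne]3s²3p¹, C²⁺ [He]2s².
Approximate IE_3 values (kJ/mol): Na 6910, Be 14849, B 3660, P 2914, C 4620.
Hence IE_3: P < B < C < Na < Be.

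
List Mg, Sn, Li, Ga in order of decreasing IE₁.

Mg > Sn > Ga > Li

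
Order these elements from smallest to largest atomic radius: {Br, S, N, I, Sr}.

N, S, Br, I, Sr

Radius decreases left→right (rising Z_eff, same n) and increases top→bottom (higher n).
Here both period and group differ, so the two effects have to be weighed against each other.
S > N: the two effects oppose for this pair; the down-group effect wins (103 vs 71 pm).
Br > S: period and group pull opposite ways; the down-group shift dominates (114 vs 103 pm).
I > Br: I sits below Br in group 17, so the down-group effect alone puts I larger.
Sr > I: both are in period 5; the period trend gives Sr the larger value.
For reference (pm): N 71, S 103, Br 114, Sr 185, I 133.
So from smallest to largest: N < S < Br < I < Sr.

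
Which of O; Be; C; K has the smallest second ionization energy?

The second ionization energy removes an electron from the +1 ion. For each element: O⁺ still has 5 valence electrons; Be⁺ still has 1 valence electron; C⁺ still has 3 valence electrons; K⁺ is the bare [Ar] core.
Usually core removal costs more than valence removal, but here the competition is close: a tightly held n=2 valence electron can cost more to remove than an n=3 core electron, so the actual values have to decide it.
Valence configurations: O⁺ [He]2s²2p³, Be⁺ [He]2s¹, C⁺ [He]2s²2p¹.
The numbers (kJ/mol): O 3388, Be 1757, C 2353, K 3052.
So the second ionization energies run Be < C < K < O.

Be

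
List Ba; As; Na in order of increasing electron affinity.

Ba, Na, As

EA tends to increase across a period and decrease down a group, though the pattern is less regular than for IE or radius.
Neither a single period nor a single group — weigh both effects.
Na > Ba: period and group pull opposite ways; the down-group shift dominates (53 vs 14 kJ/mol).
As > Na: period and group pull opposite ways; the across-period shift dominates (78 vs 53 kJ/mol).
Approximate values (kJ/mol): Na 53, As 78, Ba 14.
So from lowest to highest: Ba < Na < As.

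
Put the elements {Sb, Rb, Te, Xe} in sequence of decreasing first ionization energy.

Xe, Te, Sb, Rb

Rb is in period 5, group 1; Sb is in period 5, group 15; Te is in period 5, group 16; Xe is in period 5, group 18.
First ionization energy rises across a period (greater Z_eff holds electrons more tightly) and falls down a group (valence electrons are farther from the nucleus).
All lie in period 5, so first ionization energy increases left to right.
So from highest to lowest: Xe > Te > Sb > Rb.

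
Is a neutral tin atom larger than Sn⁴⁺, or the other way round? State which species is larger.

Forming Sn⁴⁺ removes 4 electrons from Sn. Fewer electrons for the same nuclear charge means less shielding and a higher Z_eff on the remaining electrons.
A cation is smaller than its parent atom: Sn⁴⁺ < Sn.

Sn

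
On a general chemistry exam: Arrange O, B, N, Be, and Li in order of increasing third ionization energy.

B, N, O, Li, Be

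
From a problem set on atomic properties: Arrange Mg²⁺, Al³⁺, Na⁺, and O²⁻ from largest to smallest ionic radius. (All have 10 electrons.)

All of these have 10 electrons, so size is governed by nuclear charge alone: the more protons, the stronger the pull on the same electron cloud, and the smaller the ion.
Nuclear charges: Al³⁺ (Z=13), Mg²⁺ (Z=12), Na⁺ (Z=11), O²⁻ (Z=8).
Largest to smallest: O²⁻ > Na⁺ > Mg²⁺ > Al³⁺.

O²⁻ > Na⁺ > Mg²⁺ > Al³⁺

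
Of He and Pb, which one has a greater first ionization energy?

He is in period 1, group 18; Pb is in period 6, group 14.
IE₁ increases left→right with effective nuclear charge and decreases top→bottom as the valence shell moves farther out.
Here both period and group differ, so the two effects have to be weighed against each other.
He > Pb: relative to Pb, both the across-period and down-group shifts push He's first ionization energy up.
For reference (kJ/mol): He 2372, Pb 716.
So He has the greater first ionization energy (He > Pb).

He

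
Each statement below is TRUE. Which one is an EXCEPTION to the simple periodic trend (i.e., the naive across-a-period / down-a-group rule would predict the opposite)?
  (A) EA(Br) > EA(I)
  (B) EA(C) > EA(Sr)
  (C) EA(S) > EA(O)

(C)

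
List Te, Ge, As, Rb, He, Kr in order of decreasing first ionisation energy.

He is in period 1, group 18; Ge is in period 4, group 14; As is in period 4, group 15; Kr is in period 4, group 18; Rb is in period 5, group 1; Te is in period 5, group 16.
IE₁ increases left→right with effective nuclear charge and decreases top→bottom as the valence shell moves farther out.
Here both period and group differ, so the two effects have to be weighed against each other.
Ge > Rb: both effects reinforce here, so Ge is clearly the higher of the two.
Te > Ge: period and group pull opposite ways; the across-period shift dominates (869 vs 762 kJ/mol).
As > Te: the two effects oppose for this pair; the down-group effect wins (947 vs 869 kJ/mol).
Kr > As: Kr lies to the right of As in period 4, so the across-period effect alone puts Kr higher.
He > Kr: He sits above Kr in group 18, so the down-group effect alone puts He higher.
Tabulated first ionization energy (kJ/mol): He 2372, Ge 762, As 947, Kr 1351, Rb 403, Te 869.
So from highest to lowest: He > Kr > As > Te > Ge > Rb.

He > Kr > As > Te > Ge > Rb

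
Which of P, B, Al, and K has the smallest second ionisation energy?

Al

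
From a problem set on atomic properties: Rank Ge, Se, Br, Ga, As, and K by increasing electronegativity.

K < Ga < Ge < As < Se < Br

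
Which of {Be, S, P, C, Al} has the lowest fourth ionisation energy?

S

Consider each +3 ion: Be³⁺ is already 1 electron into the core; S³⁺ still has 3 valence electrons; P³⁺ still has 2 valence electrons; C³⁺ still has 1 valence electron; Al³⁺ is the bare [Ne] core.
Pulling an electron out of a noble-gas core costs far more than removing a remaining valence electron, so Al and Be sit at the high end of IE_4.
Valence configurations: S³⁺ [Ne]3s²3p¹, P³⁺ [Ne]3s², C³⁺ [He]2s¹.
S³⁺ loses a lone 3p electron whereas P³⁺ must break into a filled 3s² pair, so IE_4(P) > IE_4(S) even though S has the higher nuclear charge.
Tabulated IE_4 (kJ/mol): Be 21007, S 4556, P 4964, C 6223, Al 11577.
So the fourth ionization energies run S < P < C < Al < Be.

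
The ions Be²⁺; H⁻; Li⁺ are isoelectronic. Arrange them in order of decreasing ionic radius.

H⁻ > Li⁺ > Be²⁺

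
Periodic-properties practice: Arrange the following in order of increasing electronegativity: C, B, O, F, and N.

Electronegativity increases across a period and decreases down a group, tracking effective nuclear charge and atomic size.
All lie in period 2, so electronegativity increases left to right.
So from lowest to highest: B < C < N < O < F.

B, C, N, O, F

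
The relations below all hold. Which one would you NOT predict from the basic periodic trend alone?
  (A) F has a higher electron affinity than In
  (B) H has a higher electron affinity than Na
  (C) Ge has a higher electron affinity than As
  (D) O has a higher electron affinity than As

The general trend: electron affinity increases across a period and decreases down a group.
(A) F (period 2, group 17) vs In (period 5, group 13): the stated order agrees with the simple trend.
(B) H (period 1, group 1) vs Na (period 3, group 1): the stated order agrees with the simple trend.
(C) Ge (period 4, group 14) vs As (period 4, group 15): the stated order contradicts the simple trend.
(D) O (period 2, group 16) vs As (period 4, group 15): the stated order agrees with the simple trend.
The exception is (C): adding an electron to As's half-filled 4p³ is unfavourable, so Ge (4p²) has the more exothermic EA.

(C)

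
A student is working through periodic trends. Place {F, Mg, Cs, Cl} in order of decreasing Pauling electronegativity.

F is in period 2, group 17; Mg is in period 3, group 2; Cl is in period 3, group 17; Cs is in period 6, group 1.
EN rises left→right (higher Z_eff, smaller atoms) and falls top→bottom (larger, more shielded atoms).
Here both period and group differ, so the two effects have to be weighed against each other.
Mg > Cs: relative to Cs, both the across-period and down-group shifts push Mg's electronegativity up.
Cl > Mg: both are in period 3; the period trend gives Cl the larger value.
F > Cl: they share group 17; the group trend gives F the larger value.
For reference (Pauling): F 3.98, Mg 1.31, Cl 3.16, Cs 0.79.
So from highest to lowest: F > Cl > Mg > Cs.

F > Cl > Mg > Cs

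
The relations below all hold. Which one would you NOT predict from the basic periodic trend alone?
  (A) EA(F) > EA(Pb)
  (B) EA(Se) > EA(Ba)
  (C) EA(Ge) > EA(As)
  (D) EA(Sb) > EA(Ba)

(C)

The general trend: electron affinity increases across a period and decreases down a group.
(A) F (period 2, group 17) vs Pb (period 6, group 14): the stated order agrees with the simple trend.
(B) Se (period 4, group 16) vs Ba (period 6, group 2): the stated order agrees with the simple trend.
(C) Ge (period 4, group 14) vs As (period 4, group 15): the stated order contradicts the simple trend.
(D) Sb (period 5, group 15) vs Ba (period 6, group 2): the stated order agrees with the simple trend.
The exception is (C): adding an electron to As's half-filled 4p³ is unfavourable, so Ge (4p²) has the more exothermic EA.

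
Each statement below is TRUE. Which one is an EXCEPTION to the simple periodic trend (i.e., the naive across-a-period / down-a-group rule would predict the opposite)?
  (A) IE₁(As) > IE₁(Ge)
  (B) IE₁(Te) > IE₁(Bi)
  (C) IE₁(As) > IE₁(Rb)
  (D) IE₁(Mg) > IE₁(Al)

(D)

The general trend: first ionization energy increases across a period and decreases down a group.
(A) As (period 4, group 15) vs Ge (period 4, group 14): the stated order agrees with the simple trend.
(B) Te (period 5, group 16) vs Bi (period 6, group 15): the stated order agrees with the simple trend.
(C) As (period 4, group 15) vs Rb (period 5, group 1): the stated order agrees with the simple trend.
(D) Mg (period 3, group 2) vs Al (period 3, group 13): the stated order contradicts the simple trend.
The exception is (D): Al's single 3p electron is easier to remove than one from Mg's filled 3s².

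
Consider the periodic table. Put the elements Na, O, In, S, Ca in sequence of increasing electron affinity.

Ca < In < Na < O < S

O is in period 2, group 16; Na is in period 3, group 1; S is in period 3, group 16; Ca is in period 4, group 2; In is in period 5, group 13.
Adding an electron releases more energy for atoms nearer the top right (short of the noble gases).
Here both period and group differ, so the two effects have to be weighed against each other.
In > Ca: period and group pull opposite ways; the across-period shift dominates (29 vs 2 kJ/mol).
Na > In: the two effects oppose for this pair; the down-group effect wins (53 vs 29 kJ/mol).
O > Na: both effects reinforce here, so O is clearly the higher of the two.
S > O: this pair runs against the simple trend — see the exception note.
Note the exception: S has a higher electron affinity than O, contrary to the simple trend — the compact 2p subshell of O repels the added electron more than S's larger 3p does.
Tabulated electron affinity (kJ/mol): O 141, Na 53, S 200, Ca 2, In 29.
So from lowest to highest: Ca < In < Na < O < S.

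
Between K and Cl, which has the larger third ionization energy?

After 2 electrons have been removed, what remains? K²⁺ is already 1 electron into the core; Cl²⁺ still has 5 valence electrons.
Pulling an electron out of a noble-gas core costs far more than removing a remaining valence electron, so K sits at the high end of IE_3.
The numbers (kJ/mol): K 4420, Cl 3822.
So the third ionization energies run Cl < K.

K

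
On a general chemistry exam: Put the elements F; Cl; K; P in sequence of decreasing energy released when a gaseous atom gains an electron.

F is in period 2, group 17; P is in period 3, group 15; Cl is in period 3, group 17; K is in period 4, group 1.
Electron affinity generally becomes more exothermic across a period toward the halogens and less exothermic down a group.
These span different periods and groups, so the two trends combine.
P > K: both effects reinforce here, so P is clearly the higher of the two.
F > P: relative to P, both the across-period and down-group shifts push F's electron affinity up.
Cl > F: this pair runs against the simple trend — see the exception note.
Note the exception: Cl has a higher electron affinity than F, contrary to the simple trend — F's small 2p subshell makes the incoming electron feel strong e⁻–e⁻ repulsion, so Cl actually releases more energy on gaining an electron.
For reference (kJ/mol): F 328, P 72, Cl 349, K 48.
So from highest to lowest: Cl > F > P > K.

Cl, F, P, K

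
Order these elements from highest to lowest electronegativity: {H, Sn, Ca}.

H is in period 1, group 1; Ca is in period 4, group 2; Sn is in period 5, group 14.
Smaller atoms with higher effective nuclear charge are more electronegative.
Neither a single period nor a single group — weigh both effects.
Sn > Ca: period and group pull opposite ways; the across-period shift dominates (1.96 vs 1.00).
H > Sn: period and group pull opposite ways; the down-group shift dominates (2.20 vs 1.96).
Tabulated electronegativity (Pauling): H 2.20, Ca 1.00, Sn 1.96.
So from highest to lowest: H > Sn > Ca.

H > Sn > Ca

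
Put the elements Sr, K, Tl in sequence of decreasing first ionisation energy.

K is in period 4, group 1; Sr is in period 5, group 2; Tl is in period 6, group 13.
IE₁ increases left→right with effective nuclear charge and decreases top→bottom as the valence shell moves farther out.
A diagonal step moves right (one effect) and down (the opposite effect) at once.
Sr > K: the two effects oppose for this pair; the across-period effect wins (550 vs 419 kJ/mol).
Tl > Sr: period and group pull opposite ways; the across-period shift dominates (589 vs 550 kJ/mol).
Tabulated first ionization energy (kJ/mol): K 419, Sr 550, Tl 589.
So from highest to lowest: Tl > Sr > K.

Tl > Sr > K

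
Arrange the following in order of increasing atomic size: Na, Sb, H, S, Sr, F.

H, F, S, Sb, Na, Sr

Across a period the added protons contract the valence shell; down a group each new principal shell makes the atom larger.
Neither a single period nor a single group — weigh both effects.
F > H: period and group pull opposite ways; the down-group shift dominates (64 vs 32 pm).
S > F: relative to F, both the across-period and down-group shifts push S's atomic radius up.
Sb > S: relative to S, both the across-period and down-group shifts push Sb's atomic radius up.
Na > Sb: period and group pull opposite ways; the across-period shift dominates (155 vs 140 pm).
Sr > Na: period and group pull opposite ways; the down-group shift dominates (185 vs 155 pm).
Tabulated atomic radius (pm): H 32, F 64, Na 155, S 103, Sr 185, Sb 140.
So from smallest to largest: H < F < S < Sb < Na < Sr.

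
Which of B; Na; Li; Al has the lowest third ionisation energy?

IE_3 is the cost of taking one more electron from the +2 cation: B²⁺ still has 1 valence electron; Na²⁺ is already 1 electron into the core; Li²⁺ is already 1 electron into the core; Al²⁺ still has 1 valence electron.
Breaking into a closed-shell core is much more expensive than removing a leftover valence electron — Na and Li have the largest IE_3 here.
Valence configurations: B²⁺ [He]2s¹, Al²⁺ [Ne]3s¹.
The numbers (kJ/mol): B 3660, Na 6910, Li 11815, Al 2745.
Overall IE_3 order: Al < B < Na < Li.

Al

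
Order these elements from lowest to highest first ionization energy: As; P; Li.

Li, As, P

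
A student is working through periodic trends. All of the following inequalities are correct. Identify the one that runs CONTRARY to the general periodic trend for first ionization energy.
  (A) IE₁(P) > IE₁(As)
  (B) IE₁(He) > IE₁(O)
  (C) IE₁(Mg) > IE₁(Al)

(C)

The general trend: first ionization energy increases across a period and decreases down a group.
(A) P (period 3, group 15) vs As (period 4, group 15): the stated order agrees with the simple trend.
(B) He (period 1, group 18) vs O (period 2, group 16): the stated order agrees with the simple trend.
(C) Mg (period 3, group 2) vs Al (period 3, group 13): the stated order contradicts the simple trend.
The exception is (C): Al's single 3p electron is easier to remove than one from Mg's filled 3s².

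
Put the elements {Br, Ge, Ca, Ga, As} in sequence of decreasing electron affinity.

Electron affinity generally becomes more exothermic across a period toward the halogens and less exothermic down a group.
All lie in period 4; the across-period trend (electron affinity increases left to right) applies, with the exception below.
Note the exception: Ge has a higher electron affinity than As, contrary to the simple trend — adding an electron to As's half-filled 4p³ is unfavourable, so Ge (4p²) has the more exothermic EA.
Tabulated electron affinity (kJ/mol): Ca 2, Ga 29, Ge 119, As 78, Br 325.
So from highest to lowest: Br > Ge > As > Ga > Ca.

Br > Ge > As > Ga > Ca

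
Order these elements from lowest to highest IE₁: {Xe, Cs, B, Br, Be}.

Cs < B < Be < Br < Xe

Be is in period 2, group 2; B is in period 2, group 13; Br is in period 4, group 17; Xe is in period 5, group 18; Cs is in period 6, group 1.
IE₁ increases left→right with effective nuclear charge and decreases top→bottom as the valence shell moves farther out.
Here both period and group differ, so the two effects have to be weighed against each other.
B > Cs: both effects reinforce here, so B is clearly the higher of the two.
Be > B: this pair runs against the simple trend — see the exception note.
Br > Be: the two effects oppose for this pair; the across-period effect wins (1140 vs 900 kJ/mol).
Xe > Br: the two effects oppose for this pair; the across-period effect wins (1170 vs 1140 kJ/mol).
Note the exception: Be has a higher first ionization energy than B, contrary to the simple trend — removing B's lone 2p electron is easier than breaking Be's filled 2s².
Approximate values (kJ/mol): Be 900, B 801, Br 1140, Xe 1170, Cs 376.
So from lowest to highest: Cs < B < Be < Br < Xe.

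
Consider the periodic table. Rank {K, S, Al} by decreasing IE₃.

K > S > Al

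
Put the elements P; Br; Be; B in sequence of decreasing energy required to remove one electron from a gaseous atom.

Be is in period 2, group 2; B is in period 2, group 13; P is in period 3, group 15; Br is in period 4, group 17.
Removing the outermost electron gets harder across a period and easier down a group.
Neither a single period nor a single group — weigh both effects.
Be > B: this pair runs against the simple trend — see the exception note.
P > Be: period and group pull opposite ways; the across-period shift dominates (1012 vs 900 kJ/mol).
Br > P: the two effects oppose for this pair; the across-period effect wins (1140 vs 1012 kJ/mol).
Note the exception: Be has a higher first ionization energy than B, contrary to the simple trend — removing B's lone 2p electron is easier than breaking Be's filled 2s².
For reference (kJ/mol): Be 900, B 801, P 1012, Br 1140.
So from highest to lowest: Br > P > Be > B.

Br > P > Be > B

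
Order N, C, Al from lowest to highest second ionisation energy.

Al, C, N

Consider each +1 ion: N⁺ still has 4 valence electrons; C⁺ still has 3 valence electrons; Al⁺ still has 2 valence electrons.
All are still removing valence electrons, so compare the +1 ions as you would atoms: IE_2 generally rises across a period (higher Z_eff) and falls down a group (larger shell), subject to the usual subshell exceptions.
Valence configurations: N⁺ [He]2s²2p², C⁺ [He]2s²2p¹, Al⁺ [Ne]3s².
Approximate IE_2 values (kJ/mol): N 2856, C 2353, Al 1817.
So the second ionization energies run Al < C < N.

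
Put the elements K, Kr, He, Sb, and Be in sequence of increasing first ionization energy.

K < Sb < Be < Kr < He

IE₁ increases left→right with effective nuclear charge and decreases top→bottom as the valence shell moves farther out.
These span different periods and groups, so the two trends combine.
Sb > K: period and group pull opposite ways; the across-period shift dominates (831 vs 419 kJ/mol).
Be > Sb: the two effects oppose for this pair; the down-group effect wins (900 vs 831 kJ/mol).
Kr > Be: the two effects oppose for this pair; the across-period effect wins (1351 vs 900 kJ/mol).
He > Kr: they share group 18; the group trend gives He the larger value.
For reference (kJ/mol): He 2372, Be 900, K 419, Kr 1351, Sb 831.
So from lowest to highest: K < Sb < Be < Kr < He.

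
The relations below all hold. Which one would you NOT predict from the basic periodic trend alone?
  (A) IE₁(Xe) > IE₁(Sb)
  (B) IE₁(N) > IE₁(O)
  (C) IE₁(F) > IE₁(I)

(B)

The general trend: first ionisation energy increases across a period and decreases down a group.
(A) Xe (period 5, group 18) vs Sb (period 5, group 15): the stated order agrees with the simple trend.
(B) N (period 2, group 15) vs O (period 2, group 16): the stated order contradicts the simple trend.
(C) F (period 2, group 17) vs I (period 5, group 17): the stated order agrees with the simple trend.
The exception is (B): pairing an electron in O's 2p⁴ costs repulsion energy, so O ionizes more easily than half-filled N (2p³).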